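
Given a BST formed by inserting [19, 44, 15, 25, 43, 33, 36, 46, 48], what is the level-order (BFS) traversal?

Tree insertion order: [19, 44, 15, 25, 43, 33, 36, 46, 48]
Tree (level-order array): [19, 15, 44, None, None, 25, 46, None, 43, None, 48, 33, None, None, None, None, 36]
BFS from the root, enqueuing left then right child of each popped node:
  queue [19] -> pop 19, enqueue [15, 44], visited so far: [19]
  queue [15, 44] -> pop 15, enqueue [none], visited so far: [19, 15]
  queue [44] -> pop 44, enqueue [25, 46], visited so far: [19, 15, 44]
  queue [25, 46] -> pop 25, enqueue [43], visited so far: [19, 15, 44, 25]
  queue [46, 43] -> pop 46, enqueue [48], visited so far: [19, 15, 44, 25, 46]
  queue [43, 48] -> pop 43, enqueue [33], visited so far: [19, 15, 44, 25, 46, 43]
  queue [48, 33] -> pop 48, enqueue [none], visited so far: [19, 15, 44, 25, 46, 43, 48]
  queue [33] -> pop 33, enqueue [36], visited so far: [19, 15, 44, 25, 46, 43, 48, 33]
  queue [36] -> pop 36, enqueue [none], visited so far: [19, 15, 44, 25, 46, 43, 48, 33, 36]
Result: [19, 15, 44, 25, 46, 43, 48, 33, 36]


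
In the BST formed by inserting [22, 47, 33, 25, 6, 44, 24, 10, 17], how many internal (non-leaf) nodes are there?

Tree built from: [22, 47, 33, 25, 6, 44, 24, 10, 17]
Tree (level-order array): [22, 6, 47, None, 10, 33, None, None, 17, 25, 44, None, None, 24]
Rule: An internal node has at least one child.
Per-node child counts:
  node 22: 2 child(ren)
  node 6: 1 child(ren)
  node 10: 1 child(ren)
  node 17: 0 child(ren)
  node 47: 1 child(ren)
  node 33: 2 child(ren)
  node 25: 1 child(ren)
  node 24: 0 child(ren)
  node 44: 0 child(ren)
Matching nodes: [22, 6, 10, 47, 33, 25]
Count of internal (non-leaf) nodes: 6


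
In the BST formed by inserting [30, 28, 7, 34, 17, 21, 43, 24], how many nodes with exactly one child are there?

Tree built from: [30, 28, 7, 34, 17, 21, 43, 24]
Tree (level-order array): [30, 28, 34, 7, None, None, 43, None, 17, None, None, None, 21, None, 24]
Rule: These are nodes with exactly 1 non-null child.
Per-node child counts:
  node 30: 2 child(ren)
  node 28: 1 child(ren)
  node 7: 1 child(ren)
  node 17: 1 child(ren)
  node 21: 1 child(ren)
  node 24: 0 child(ren)
  node 34: 1 child(ren)
  node 43: 0 child(ren)
Matching nodes: [28, 7, 17, 21, 34]
Count of nodes with exactly one child: 5


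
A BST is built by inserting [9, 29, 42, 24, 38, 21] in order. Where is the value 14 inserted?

Starting tree (level order): [9, None, 29, 24, 42, 21, None, 38]
Insertion path: 9 -> 29 -> 24 -> 21
Result: insert 14 as left child of 21
Final tree (level order): [9, None, 29, 24, 42, 21, None, 38, None, 14]


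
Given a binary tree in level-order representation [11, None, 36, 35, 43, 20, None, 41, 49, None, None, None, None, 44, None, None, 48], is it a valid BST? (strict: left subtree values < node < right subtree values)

Level-order array: [11, None, 36, 35, 43, 20, None, 41, 49, None, None, None, None, 44, None, None, 48]
Validate using subtree bounds (lo, hi): at each node, require lo < value < hi,
then recurse left with hi=value and right with lo=value.
Preorder trace (stopping at first violation):
  at node 11 with bounds (-inf, +inf): OK
  at node 36 with bounds (11, +inf): OK
  at node 35 with bounds (11, 36): OK
  at node 20 with bounds (11, 35): OK
  at node 43 with bounds (36, +inf): OK
  at node 41 with bounds (36, 43): OK
  at node 49 with bounds (43, +inf): OK
  at node 44 with bounds (43, 49): OK
  at node 48 with bounds (44, 49): OK
No violation found at any node.
Result: Valid BST


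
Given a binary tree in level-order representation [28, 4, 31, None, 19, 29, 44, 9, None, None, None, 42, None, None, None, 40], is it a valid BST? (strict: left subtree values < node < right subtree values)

Level-order array: [28, 4, 31, None, 19, 29, 44, 9, None, None, None, 42, None, None, None, 40]
Validate using subtree bounds (lo, hi): at each node, require lo < value < hi,
then recurse left with hi=value and right with lo=value.
Preorder trace (stopping at first violation):
  at node 28 with bounds (-inf, +inf): OK
  at node 4 with bounds (-inf, 28): OK
  at node 19 with bounds (4, 28): OK
  at node 9 with bounds (4, 19): OK
  at node 31 with bounds (28, +inf): OK
  at node 29 with bounds (28, 31): OK
  at node 44 with bounds (31, +inf): OK
  at node 42 with bounds (31, 44): OK
  at node 40 with bounds (31, 42): OK
No violation found at any node.
Result: Valid BST


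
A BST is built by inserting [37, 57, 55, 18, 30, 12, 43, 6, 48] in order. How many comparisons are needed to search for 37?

Search path for 37: 37
Found: True
Comparisons: 1


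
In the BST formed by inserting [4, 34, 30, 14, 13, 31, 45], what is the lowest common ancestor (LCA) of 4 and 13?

Tree insertion order: [4, 34, 30, 14, 13, 31, 45]
Tree (level-order array): [4, None, 34, 30, 45, 14, 31, None, None, 13]
In a BST, the LCA of p=4, q=13 is the first node v on the
root-to-leaf path with p <= v <= q (go left if both < v, right if both > v).
Walk from root:
  at 4: 4 <= 4 <= 13, this is the LCA
LCA = 4


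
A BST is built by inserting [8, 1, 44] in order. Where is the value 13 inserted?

Starting tree (level order): [8, 1, 44]
Insertion path: 8 -> 44
Result: insert 13 as left child of 44
Final tree (level order): [8, 1, 44, None, None, 13]


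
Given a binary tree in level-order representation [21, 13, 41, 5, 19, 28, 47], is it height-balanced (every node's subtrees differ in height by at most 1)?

Tree (level-order array): [21, 13, 41, 5, 19, 28, 47]
Definition: a tree is height-balanced if, at every node, |h(left) - h(right)| <= 1 (empty subtree has height -1).
Bottom-up per-node check:
  node 5: h_left=-1, h_right=-1, diff=0 [OK], height=0
  node 19: h_left=-1, h_right=-1, diff=0 [OK], height=0
  node 13: h_left=0, h_right=0, diff=0 [OK], height=1
  node 28: h_left=-1, h_right=-1, diff=0 [OK], height=0
  node 47: h_left=-1, h_right=-1, diff=0 [OK], height=0
  node 41: h_left=0, h_right=0, diff=0 [OK], height=1
  node 21: h_left=1, h_right=1, diff=0 [OK], height=2
All nodes satisfy the balance condition.
Result: Balanced


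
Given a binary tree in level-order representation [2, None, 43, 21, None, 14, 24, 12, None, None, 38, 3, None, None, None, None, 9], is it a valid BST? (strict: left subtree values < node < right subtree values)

Level-order array: [2, None, 43, 21, None, 14, 24, 12, None, None, 38, 3, None, None, None, None, 9]
Validate using subtree bounds (lo, hi): at each node, require lo < value < hi,
then recurse left with hi=value and right with lo=value.
Preorder trace (stopping at first violation):
  at node 2 with bounds (-inf, +inf): OK
  at node 43 with bounds (2, +inf): OK
  at node 21 with bounds (2, 43): OK
  at node 14 with bounds (2, 21): OK
  at node 12 with bounds (2, 14): OK
  at node 3 with bounds (2, 12): OK
  at node 9 with bounds (3, 12): OK
  at node 24 with bounds (21, 43): OK
  at node 38 with bounds (24, 43): OK
No violation found at any node.
Result: Valid BST


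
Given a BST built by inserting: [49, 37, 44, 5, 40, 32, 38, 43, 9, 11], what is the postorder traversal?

Tree insertion order: [49, 37, 44, 5, 40, 32, 38, 43, 9, 11]
Tree (level-order array): [49, 37, None, 5, 44, None, 32, 40, None, 9, None, 38, 43, None, 11]
Postorder traversal: [11, 9, 32, 5, 38, 43, 40, 44, 37, 49]


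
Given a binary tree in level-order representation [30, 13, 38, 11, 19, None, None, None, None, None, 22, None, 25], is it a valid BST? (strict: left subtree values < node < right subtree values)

Level-order array: [30, 13, 38, 11, 19, None, None, None, None, None, 22, None, 25]
Validate using subtree bounds (lo, hi): at each node, require lo < value < hi,
then recurse left with hi=value and right with lo=value.
Preorder trace (stopping at first violation):
  at node 30 with bounds (-inf, +inf): OK
  at node 13 with bounds (-inf, 30): OK
  at node 11 with bounds (-inf, 13): OK
  at node 19 with bounds (13, 30): OK
  at node 22 with bounds (19, 30): OK
  at node 25 with bounds (22, 30): OK
  at node 38 with bounds (30, +inf): OK
No violation found at any node.
Result: Valid BST


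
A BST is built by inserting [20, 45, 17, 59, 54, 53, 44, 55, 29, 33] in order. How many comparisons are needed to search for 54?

Search path for 54: 20 -> 45 -> 59 -> 54
Found: True
Comparisons: 4


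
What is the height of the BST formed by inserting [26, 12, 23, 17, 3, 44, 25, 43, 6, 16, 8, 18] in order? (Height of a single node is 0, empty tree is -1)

Insertion order: [26, 12, 23, 17, 3, 44, 25, 43, 6, 16, 8, 18]
Tree (level-order array): [26, 12, 44, 3, 23, 43, None, None, 6, 17, 25, None, None, None, 8, 16, 18]
Compute height bottom-up (empty subtree = -1):
  height(8) = 1 + max(-1, -1) = 0
  height(6) = 1 + max(-1, 0) = 1
  height(3) = 1 + max(-1, 1) = 2
  height(16) = 1 + max(-1, -1) = 0
  height(18) = 1 + max(-1, -1) = 0
  height(17) = 1 + max(0, 0) = 1
  height(25) = 1 + max(-1, -1) = 0
  height(23) = 1 + max(1, 0) = 2
  height(12) = 1 + max(2, 2) = 3
  height(43) = 1 + max(-1, -1) = 0
  height(44) = 1 + max(0, -1) = 1
  height(26) = 1 + max(3, 1) = 4
Height = 4


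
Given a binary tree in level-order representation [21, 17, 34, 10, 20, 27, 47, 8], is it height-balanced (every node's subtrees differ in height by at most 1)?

Tree (level-order array): [21, 17, 34, 10, 20, 27, 47, 8]
Definition: a tree is height-balanced if, at every node, |h(left) - h(right)| <= 1 (empty subtree has height -1).
Bottom-up per-node check:
  node 8: h_left=-1, h_right=-1, diff=0 [OK], height=0
  node 10: h_left=0, h_right=-1, diff=1 [OK], height=1
  node 20: h_left=-1, h_right=-1, diff=0 [OK], height=0
  node 17: h_left=1, h_right=0, diff=1 [OK], height=2
  node 27: h_left=-1, h_right=-1, diff=0 [OK], height=0
  node 47: h_left=-1, h_right=-1, diff=0 [OK], height=0
  node 34: h_left=0, h_right=0, diff=0 [OK], height=1
  node 21: h_left=2, h_right=1, diff=1 [OK], height=3
All nodes satisfy the balance condition.
Result: Balanced


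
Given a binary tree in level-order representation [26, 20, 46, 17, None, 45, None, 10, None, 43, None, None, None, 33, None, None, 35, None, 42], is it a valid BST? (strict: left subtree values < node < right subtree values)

Level-order array: [26, 20, 46, 17, None, 45, None, 10, None, 43, None, None, None, 33, None, None, 35, None, 42]
Validate using subtree bounds (lo, hi): at each node, require lo < value < hi,
then recurse left with hi=value and right with lo=value.
Preorder trace (stopping at first violation):
  at node 26 with bounds (-inf, +inf): OK
  at node 20 with bounds (-inf, 26): OK
  at node 17 with bounds (-inf, 20): OK
  at node 10 with bounds (-inf, 17): OK
  at node 46 with bounds (26, +inf): OK
  at node 45 with bounds (26, 46): OK
  at node 43 with bounds (26, 45): OK
  at node 33 with bounds (26, 43): OK
  at node 35 with bounds (33, 43): OK
  at node 42 with bounds (35, 43): OK
No violation found at any node.
Result: Valid BST


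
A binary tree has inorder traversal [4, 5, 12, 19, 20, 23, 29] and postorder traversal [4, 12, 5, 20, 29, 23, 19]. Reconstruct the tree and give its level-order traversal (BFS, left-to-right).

Inorder:   [4, 5, 12, 19, 20, 23, 29]
Postorder: [4, 12, 5, 20, 29, 23, 19]
Algorithm: postorder visits root last, so walk postorder right-to-left;
each value is the root of the current inorder slice — split it at that
value, recurse on the right subtree first, then the left.
Recursive splits:
  root=19; inorder splits into left=[4, 5, 12], right=[20, 23, 29]
  root=23; inorder splits into left=[20], right=[29]
  root=29; inorder splits into left=[], right=[]
  root=20; inorder splits into left=[], right=[]
  root=5; inorder splits into left=[4], right=[12]
  root=12; inorder splits into left=[], right=[]
  root=4; inorder splits into left=[], right=[]
Reconstructed level-order: [19, 5, 23, 4, 12, 20, 29]


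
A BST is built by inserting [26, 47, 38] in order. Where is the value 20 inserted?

Starting tree (level order): [26, None, 47, 38]
Insertion path: 26
Result: insert 20 as left child of 26
Final tree (level order): [26, 20, 47, None, None, 38]


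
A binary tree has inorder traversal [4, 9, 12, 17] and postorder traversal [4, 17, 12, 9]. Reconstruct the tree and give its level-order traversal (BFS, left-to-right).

Inorder:   [4, 9, 12, 17]
Postorder: [4, 17, 12, 9]
Algorithm: postorder visits root last, so walk postorder right-to-left;
each value is the root of the current inorder slice — split it at that
value, recurse on the right subtree first, then the left.
Recursive splits:
  root=9; inorder splits into left=[4], right=[12, 17]
  root=12; inorder splits into left=[], right=[17]
  root=17; inorder splits into left=[], right=[]
  root=4; inorder splits into left=[], right=[]
Reconstructed level-order: [9, 4, 12, 17]


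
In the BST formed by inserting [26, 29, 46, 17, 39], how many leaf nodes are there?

Tree built from: [26, 29, 46, 17, 39]
Tree (level-order array): [26, 17, 29, None, None, None, 46, 39]
Rule: A leaf has 0 children.
Per-node child counts:
  node 26: 2 child(ren)
  node 17: 0 child(ren)
  node 29: 1 child(ren)
  node 46: 1 child(ren)
  node 39: 0 child(ren)
Matching nodes: [17, 39]
Count of leaf nodes: 2


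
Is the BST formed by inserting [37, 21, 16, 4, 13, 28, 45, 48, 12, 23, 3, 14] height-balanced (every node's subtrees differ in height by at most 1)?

Tree (level-order array): [37, 21, 45, 16, 28, None, 48, 4, None, 23, None, None, None, 3, 13, None, None, None, None, 12, 14]
Definition: a tree is height-balanced if, at every node, |h(left) - h(right)| <= 1 (empty subtree has height -1).
Bottom-up per-node check:
  node 3: h_left=-1, h_right=-1, diff=0 [OK], height=0
  node 12: h_left=-1, h_right=-1, diff=0 [OK], height=0
  node 14: h_left=-1, h_right=-1, diff=0 [OK], height=0
  node 13: h_left=0, h_right=0, diff=0 [OK], height=1
  node 4: h_left=0, h_right=1, diff=1 [OK], height=2
  node 16: h_left=2, h_right=-1, diff=3 [FAIL (|2--1|=3 > 1)], height=3
  node 23: h_left=-1, h_right=-1, diff=0 [OK], height=0
  node 28: h_left=0, h_right=-1, diff=1 [OK], height=1
  node 21: h_left=3, h_right=1, diff=2 [FAIL (|3-1|=2 > 1)], height=4
  node 48: h_left=-1, h_right=-1, diff=0 [OK], height=0
  node 45: h_left=-1, h_right=0, diff=1 [OK], height=1
  node 37: h_left=4, h_right=1, diff=3 [FAIL (|4-1|=3 > 1)], height=5
Node 16 violates the condition: |2 - -1| = 3 > 1.
Result: Not balanced


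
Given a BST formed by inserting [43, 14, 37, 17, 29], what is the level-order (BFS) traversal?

Tree insertion order: [43, 14, 37, 17, 29]
Tree (level-order array): [43, 14, None, None, 37, 17, None, None, 29]
BFS from the root, enqueuing left then right child of each popped node:
  queue [43] -> pop 43, enqueue [14], visited so far: [43]
  queue [14] -> pop 14, enqueue [37], visited so far: [43, 14]
  queue [37] -> pop 37, enqueue [17], visited so far: [43, 14, 37]
  queue [17] -> pop 17, enqueue [29], visited so far: [43, 14, 37, 17]
  queue [29] -> pop 29, enqueue [none], visited so far: [43, 14, 37, 17, 29]
Result: [43, 14, 37, 17, 29]


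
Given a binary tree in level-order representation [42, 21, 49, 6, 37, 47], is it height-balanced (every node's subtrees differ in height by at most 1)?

Tree (level-order array): [42, 21, 49, 6, 37, 47]
Definition: a tree is height-balanced if, at every node, |h(left) - h(right)| <= 1 (empty subtree has height -1).
Bottom-up per-node check:
  node 6: h_left=-1, h_right=-1, diff=0 [OK], height=0
  node 37: h_left=-1, h_right=-1, diff=0 [OK], height=0
  node 21: h_left=0, h_right=0, diff=0 [OK], height=1
  node 47: h_left=-1, h_right=-1, diff=0 [OK], height=0
  node 49: h_left=0, h_right=-1, diff=1 [OK], height=1
  node 42: h_left=1, h_right=1, diff=0 [OK], height=2
All nodes satisfy the balance condition.
Result: Balanced


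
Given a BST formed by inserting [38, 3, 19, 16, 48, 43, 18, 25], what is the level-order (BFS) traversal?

Tree insertion order: [38, 3, 19, 16, 48, 43, 18, 25]
Tree (level-order array): [38, 3, 48, None, 19, 43, None, 16, 25, None, None, None, 18]
BFS from the root, enqueuing left then right child of each popped node:
  queue [38] -> pop 38, enqueue [3, 48], visited so far: [38]
  queue [3, 48] -> pop 3, enqueue [19], visited so far: [38, 3]
  queue [48, 19] -> pop 48, enqueue [43], visited so far: [38, 3, 48]
  queue [19, 43] -> pop 19, enqueue [16, 25], visited so far: [38, 3, 48, 19]
  queue [43, 16, 25] -> pop 43, enqueue [none], visited so far: [38, 3, 48, 19, 43]
  queue [16, 25] -> pop 16, enqueue [18], visited so far: [38, 3, 48, 19, 43, 16]
  queue [25, 18] -> pop 25, enqueue [none], visited so far: [38, 3, 48, 19, 43, 16, 25]
  queue [18] -> pop 18, enqueue [none], visited so far: [38, 3, 48, 19, 43, 16, 25, 18]
Result: [38, 3, 48, 19, 43, 16, 25, 18]


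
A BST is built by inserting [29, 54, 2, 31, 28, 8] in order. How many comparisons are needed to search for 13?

Search path for 13: 29 -> 2 -> 28 -> 8
Found: False
Comparisons: 4


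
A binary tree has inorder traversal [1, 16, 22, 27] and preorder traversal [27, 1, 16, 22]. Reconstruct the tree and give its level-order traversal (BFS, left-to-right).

Inorder:  [1, 16, 22, 27]
Preorder: [27, 1, 16, 22]
Algorithm: preorder visits root first, so consume preorder in order;
for each root, split the current inorder slice at that value into
left-subtree inorder and right-subtree inorder, then recurse.
Recursive splits:
  root=27; inorder splits into left=[1, 16, 22], right=[]
  root=1; inorder splits into left=[], right=[16, 22]
  root=16; inorder splits into left=[], right=[22]
  root=22; inorder splits into left=[], right=[]
Reconstructed level-order: [27, 1, 16, 22]


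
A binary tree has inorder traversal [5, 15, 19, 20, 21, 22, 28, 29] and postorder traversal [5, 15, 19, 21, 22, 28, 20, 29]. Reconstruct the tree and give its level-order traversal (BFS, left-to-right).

Inorder:   [5, 15, 19, 20, 21, 22, 28, 29]
Postorder: [5, 15, 19, 21, 22, 28, 20, 29]
Algorithm: postorder visits root last, so walk postorder right-to-left;
each value is the root of the current inorder slice — split it at that
value, recurse on the right subtree first, then the left.
Recursive splits:
  root=29; inorder splits into left=[5, 15, 19, 20, 21, 22, 28], right=[]
  root=20; inorder splits into left=[5, 15, 19], right=[21, 22, 28]
  root=28; inorder splits into left=[21, 22], right=[]
  root=22; inorder splits into left=[21], right=[]
  root=21; inorder splits into left=[], right=[]
  root=19; inorder splits into left=[5, 15], right=[]
  root=15; inorder splits into left=[5], right=[]
  root=5; inorder splits into left=[], right=[]
Reconstructed level-order: [29, 20, 19, 28, 15, 22, 5, 21]


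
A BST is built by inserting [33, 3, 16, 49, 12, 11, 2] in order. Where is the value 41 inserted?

Starting tree (level order): [33, 3, 49, 2, 16, None, None, None, None, 12, None, 11]
Insertion path: 33 -> 49
Result: insert 41 as left child of 49
Final tree (level order): [33, 3, 49, 2, 16, 41, None, None, None, 12, None, None, None, 11]


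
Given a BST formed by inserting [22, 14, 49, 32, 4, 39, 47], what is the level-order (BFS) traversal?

Tree insertion order: [22, 14, 49, 32, 4, 39, 47]
Tree (level-order array): [22, 14, 49, 4, None, 32, None, None, None, None, 39, None, 47]
BFS from the root, enqueuing left then right child of each popped node:
  queue [22] -> pop 22, enqueue [14, 49], visited so far: [22]
  queue [14, 49] -> pop 14, enqueue [4], visited so far: [22, 14]
  queue [49, 4] -> pop 49, enqueue [32], visited so far: [22, 14, 49]
  queue [4, 32] -> pop 4, enqueue [none], visited so far: [22, 14, 49, 4]
  queue [32] -> pop 32, enqueue [39], visited so far: [22, 14, 49, 4, 32]
  queue [39] -> pop 39, enqueue [47], visited so far: [22, 14, 49, 4, 32, 39]
  queue [47] -> pop 47, enqueue [none], visited so far: [22, 14, 49, 4, 32, 39, 47]
Result: [22, 14, 49, 4, 32, 39, 47]


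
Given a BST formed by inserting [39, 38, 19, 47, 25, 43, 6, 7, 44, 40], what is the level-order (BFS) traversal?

Tree insertion order: [39, 38, 19, 47, 25, 43, 6, 7, 44, 40]
Tree (level-order array): [39, 38, 47, 19, None, 43, None, 6, 25, 40, 44, None, 7]
BFS from the root, enqueuing left then right child of each popped node:
  queue [39] -> pop 39, enqueue [38, 47], visited so far: [39]
  queue [38, 47] -> pop 38, enqueue [19], visited so far: [39, 38]
  queue [47, 19] -> pop 47, enqueue [43], visited so far: [39, 38, 47]
  queue [19, 43] -> pop 19, enqueue [6, 25], visited so far: [39, 38, 47, 19]
  queue [43, 6, 25] -> pop 43, enqueue [40, 44], visited so far: [39, 38, 47, 19, 43]
  queue [6, 25, 40, 44] -> pop 6, enqueue [7], visited so far: [39, 38, 47, 19, 43, 6]
  queue [25, 40, 44, 7] -> pop 25, enqueue [none], visited so far: [39, 38, 47, 19, 43, 6, 25]
  queue [40, 44, 7] -> pop 40, enqueue [none], visited so far: [39, 38, 47, 19, 43, 6, 25, 40]
  queue [44, 7] -> pop 44, enqueue [none], visited so far: [39, 38, 47, 19, 43, 6, 25, 40, 44]
  queue [7] -> pop 7, enqueue [none], visited so far: [39, 38, 47, 19, 43, 6, 25, 40, 44, 7]
Result: [39, 38, 47, 19, 43, 6, 25, 40, 44, 7]


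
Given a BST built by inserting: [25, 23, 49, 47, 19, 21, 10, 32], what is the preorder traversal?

Tree insertion order: [25, 23, 49, 47, 19, 21, 10, 32]
Tree (level-order array): [25, 23, 49, 19, None, 47, None, 10, 21, 32]
Preorder traversal: [25, 23, 19, 10, 21, 49, 47, 32]


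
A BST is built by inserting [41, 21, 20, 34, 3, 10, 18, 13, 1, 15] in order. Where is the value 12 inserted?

Starting tree (level order): [41, 21, None, 20, 34, 3, None, None, None, 1, 10, None, None, None, 18, 13, None, None, 15]
Insertion path: 41 -> 21 -> 20 -> 3 -> 10 -> 18 -> 13
Result: insert 12 as left child of 13
Final tree (level order): [41, 21, None, 20, 34, 3, None, None, None, 1, 10, None, None, None, 18, 13, None, 12, 15]


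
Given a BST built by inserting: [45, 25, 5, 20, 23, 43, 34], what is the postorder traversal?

Tree insertion order: [45, 25, 5, 20, 23, 43, 34]
Tree (level-order array): [45, 25, None, 5, 43, None, 20, 34, None, None, 23]
Postorder traversal: [23, 20, 5, 34, 43, 25, 45]


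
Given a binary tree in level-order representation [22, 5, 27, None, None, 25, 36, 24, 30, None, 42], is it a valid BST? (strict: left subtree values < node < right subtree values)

Level-order array: [22, 5, 27, None, None, 25, 36, 24, 30, None, 42]
Validate using subtree bounds (lo, hi): at each node, require lo < value < hi,
then recurse left with hi=value and right with lo=value.
Preorder trace (stopping at first violation):
  at node 22 with bounds (-inf, +inf): OK
  at node 5 with bounds (-inf, 22): OK
  at node 27 with bounds (22, +inf): OK
  at node 25 with bounds (22, 27): OK
  at node 24 with bounds (22, 25): OK
  at node 30 with bounds (25, 27): VIOLATION
Node 30 violates its bound: not (25 < 30 < 27).
Result: Not a valid BST


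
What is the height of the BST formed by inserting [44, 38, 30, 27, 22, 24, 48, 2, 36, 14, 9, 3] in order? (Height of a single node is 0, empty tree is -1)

Insertion order: [44, 38, 30, 27, 22, 24, 48, 2, 36, 14, 9, 3]
Tree (level-order array): [44, 38, 48, 30, None, None, None, 27, 36, 22, None, None, None, 2, 24, None, 14, None, None, 9, None, 3]
Compute height bottom-up (empty subtree = -1):
  height(3) = 1 + max(-1, -1) = 0
  height(9) = 1 + max(0, -1) = 1
  height(14) = 1 + max(1, -1) = 2
  height(2) = 1 + max(-1, 2) = 3
  height(24) = 1 + max(-1, -1) = 0
  height(22) = 1 + max(3, 0) = 4
  height(27) = 1 + max(4, -1) = 5
  height(36) = 1 + max(-1, -1) = 0
  height(30) = 1 + max(5, 0) = 6
  height(38) = 1 + max(6, -1) = 7
  height(48) = 1 + max(-1, -1) = 0
  height(44) = 1 + max(7, 0) = 8
Height = 8


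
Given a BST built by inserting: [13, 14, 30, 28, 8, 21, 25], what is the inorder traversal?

Tree insertion order: [13, 14, 30, 28, 8, 21, 25]
Tree (level-order array): [13, 8, 14, None, None, None, 30, 28, None, 21, None, None, 25]
Inorder traversal: [8, 13, 14, 21, 25, 28, 30]


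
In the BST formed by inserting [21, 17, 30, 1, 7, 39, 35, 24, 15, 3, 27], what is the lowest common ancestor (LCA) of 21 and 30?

Tree insertion order: [21, 17, 30, 1, 7, 39, 35, 24, 15, 3, 27]
Tree (level-order array): [21, 17, 30, 1, None, 24, 39, None, 7, None, 27, 35, None, 3, 15]
In a BST, the LCA of p=21, q=30 is the first node v on the
root-to-leaf path with p <= v <= q (go left if both < v, right if both > v).
Walk from root:
  at 21: 21 <= 21 <= 30, this is the LCA
LCA = 21


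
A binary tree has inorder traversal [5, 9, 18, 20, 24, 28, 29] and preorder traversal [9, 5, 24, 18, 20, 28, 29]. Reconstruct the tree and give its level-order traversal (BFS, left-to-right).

Inorder:  [5, 9, 18, 20, 24, 28, 29]
Preorder: [9, 5, 24, 18, 20, 28, 29]
Algorithm: preorder visits root first, so consume preorder in order;
for each root, split the current inorder slice at that value into
left-subtree inorder and right-subtree inorder, then recurse.
Recursive splits:
  root=9; inorder splits into left=[5], right=[18, 20, 24, 28, 29]
  root=5; inorder splits into left=[], right=[]
  root=24; inorder splits into left=[18, 20], right=[28, 29]
  root=18; inorder splits into left=[], right=[20]
  root=20; inorder splits into left=[], right=[]
  root=28; inorder splits into left=[], right=[29]
  root=29; inorder splits into left=[], right=[]
Reconstructed level-order: [9, 5, 24, 18, 28, 20, 29]


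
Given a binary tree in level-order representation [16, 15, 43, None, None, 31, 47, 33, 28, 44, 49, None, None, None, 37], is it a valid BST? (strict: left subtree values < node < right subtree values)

Level-order array: [16, 15, 43, None, None, 31, 47, 33, 28, 44, 49, None, None, None, 37]
Validate using subtree bounds (lo, hi): at each node, require lo < value < hi,
then recurse left with hi=value and right with lo=value.
Preorder trace (stopping at first violation):
  at node 16 with bounds (-inf, +inf): OK
  at node 15 with bounds (-inf, 16): OK
  at node 43 with bounds (16, +inf): OK
  at node 31 with bounds (16, 43): OK
  at node 33 with bounds (16, 31): VIOLATION
Node 33 violates its bound: not (16 < 33 < 31).
Result: Not a valid BST


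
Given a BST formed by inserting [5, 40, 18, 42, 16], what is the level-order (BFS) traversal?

Tree insertion order: [5, 40, 18, 42, 16]
Tree (level-order array): [5, None, 40, 18, 42, 16]
BFS from the root, enqueuing left then right child of each popped node:
  queue [5] -> pop 5, enqueue [40], visited so far: [5]
  queue [40] -> pop 40, enqueue [18, 42], visited so far: [5, 40]
  queue [18, 42] -> pop 18, enqueue [16], visited so far: [5, 40, 18]
  queue [42, 16] -> pop 42, enqueue [none], visited so far: [5, 40, 18, 42]
  queue [16] -> pop 16, enqueue [none], visited so far: [5, 40, 18, 42, 16]
Result: [5, 40, 18, 42, 16]


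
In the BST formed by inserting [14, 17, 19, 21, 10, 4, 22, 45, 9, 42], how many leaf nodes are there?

Tree built from: [14, 17, 19, 21, 10, 4, 22, 45, 9, 42]
Tree (level-order array): [14, 10, 17, 4, None, None, 19, None, 9, None, 21, None, None, None, 22, None, 45, 42]
Rule: A leaf has 0 children.
Per-node child counts:
  node 14: 2 child(ren)
  node 10: 1 child(ren)
  node 4: 1 child(ren)
  node 9: 0 child(ren)
  node 17: 1 child(ren)
  node 19: 1 child(ren)
  node 21: 1 child(ren)
  node 22: 1 child(ren)
  node 45: 1 child(ren)
  node 42: 0 child(ren)
Matching nodes: [9, 42]
Count of leaf nodes: 2


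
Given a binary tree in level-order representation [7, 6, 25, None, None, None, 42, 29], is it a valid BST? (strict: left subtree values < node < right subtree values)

Level-order array: [7, 6, 25, None, None, None, 42, 29]
Validate using subtree bounds (lo, hi): at each node, require lo < value < hi,
then recurse left with hi=value and right with lo=value.
Preorder trace (stopping at first violation):
  at node 7 with bounds (-inf, +inf): OK
  at node 6 with bounds (-inf, 7): OK
  at node 25 with bounds (7, +inf): OK
  at node 42 with bounds (25, +inf): OK
  at node 29 with bounds (25, 42): OK
No violation found at any node.
Result: Valid BST


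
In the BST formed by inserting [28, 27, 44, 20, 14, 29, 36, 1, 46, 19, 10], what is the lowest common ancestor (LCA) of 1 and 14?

Tree insertion order: [28, 27, 44, 20, 14, 29, 36, 1, 46, 19, 10]
Tree (level-order array): [28, 27, 44, 20, None, 29, 46, 14, None, None, 36, None, None, 1, 19, None, None, None, 10]
In a BST, the LCA of p=1, q=14 is the first node v on the
root-to-leaf path with p <= v <= q (go left if both < v, right if both > v).
Walk from root:
  at 28: both 1 and 14 < 28, go left
  at 27: both 1 and 14 < 27, go left
  at 20: both 1 and 14 < 20, go left
  at 14: 1 <= 14 <= 14, this is the LCA
LCA = 14


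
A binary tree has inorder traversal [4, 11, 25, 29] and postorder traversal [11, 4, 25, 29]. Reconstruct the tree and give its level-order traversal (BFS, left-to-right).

Inorder:   [4, 11, 25, 29]
Postorder: [11, 4, 25, 29]
Algorithm: postorder visits root last, so walk postorder right-to-left;
each value is the root of the current inorder slice — split it at that
value, recurse on the right subtree first, then the left.
Recursive splits:
  root=29; inorder splits into left=[4, 11, 25], right=[]
  root=25; inorder splits into left=[4, 11], right=[]
  root=4; inorder splits into left=[], right=[11]
  root=11; inorder splits into left=[], right=[]
Reconstructed level-order: [29, 25, 4, 11]


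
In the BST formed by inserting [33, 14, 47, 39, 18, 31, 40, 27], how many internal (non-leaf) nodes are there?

Tree built from: [33, 14, 47, 39, 18, 31, 40, 27]
Tree (level-order array): [33, 14, 47, None, 18, 39, None, None, 31, None, 40, 27]
Rule: An internal node has at least one child.
Per-node child counts:
  node 33: 2 child(ren)
  node 14: 1 child(ren)
  node 18: 1 child(ren)
  node 31: 1 child(ren)
  node 27: 0 child(ren)
  node 47: 1 child(ren)
  node 39: 1 child(ren)
  node 40: 0 child(ren)
Matching nodes: [33, 14, 18, 31, 47, 39]
Count of internal (non-leaf) nodes: 6


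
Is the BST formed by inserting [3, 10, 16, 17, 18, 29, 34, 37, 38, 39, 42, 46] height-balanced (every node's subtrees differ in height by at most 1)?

Tree (level-order array): [3, None, 10, None, 16, None, 17, None, 18, None, 29, None, 34, None, 37, None, 38, None, 39, None, 42, None, 46]
Definition: a tree is height-balanced if, at every node, |h(left) - h(right)| <= 1 (empty subtree has height -1).
Bottom-up per-node check:
  node 46: h_left=-1, h_right=-1, diff=0 [OK], height=0
  node 42: h_left=-1, h_right=0, diff=1 [OK], height=1
  node 39: h_left=-1, h_right=1, diff=2 [FAIL (|-1-1|=2 > 1)], height=2
  node 38: h_left=-1, h_right=2, diff=3 [FAIL (|-1-2|=3 > 1)], height=3
  node 37: h_left=-1, h_right=3, diff=4 [FAIL (|-1-3|=4 > 1)], height=4
  node 34: h_left=-1, h_right=4, diff=5 [FAIL (|-1-4|=5 > 1)], height=5
  node 29: h_left=-1, h_right=5, diff=6 [FAIL (|-1-5|=6 > 1)], height=6
  node 18: h_left=-1, h_right=6, diff=7 [FAIL (|-1-6|=7 > 1)], height=7
  node 17: h_left=-1, h_right=7, diff=8 [FAIL (|-1-7|=8 > 1)], height=8
  node 16: h_left=-1, h_right=8, diff=9 [FAIL (|-1-8|=9 > 1)], height=9
  node 10: h_left=-1, h_right=9, diff=10 [FAIL (|-1-9|=10 > 1)], height=10
  node 3: h_left=-1, h_right=10, diff=11 [FAIL (|-1-10|=11 > 1)], height=11
Node 39 violates the condition: |-1 - 1| = 2 > 1.
Result: Not balanced


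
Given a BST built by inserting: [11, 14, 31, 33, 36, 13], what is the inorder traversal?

Tree insertion order: [11, 14, 31, 33, 36, 13]
Tree (level-order array): [11, None, 14, 13, 31, None, None, None, 33, None, 36]
Inorder traversal: [11, 13, 14, 31, 33, 36]


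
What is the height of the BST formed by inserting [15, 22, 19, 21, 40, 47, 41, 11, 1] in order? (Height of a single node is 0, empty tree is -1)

Insertion order: [15, 22, 19, 21, 40, 47, 41, 11, 1]
Tree (level-order array): [15, 11, 22, 1, None, 19, 40, None, None, None, 21, None, 47, None, None, 41]
Compute height bottom-up (empty subtree = -1):
  height(1) = 1 + max(-1, -1) = 0
  height(11) = 1 + max(0, -1) = 1
  height(21) = 1 + max(-1, -1) = 0
  height(19) = 1 + max(-1, 0) = 1
  height(41) = 1 + max(-1, -1) = 0
  height(47) = 1 + max(0, -1) = 1
  height(40) = 1 + max(-1, 1) = 2
  height(22) = 1 + max(1, 2) = 3
  height(15) = 1 + max(1, 3) = 4
Height = 4


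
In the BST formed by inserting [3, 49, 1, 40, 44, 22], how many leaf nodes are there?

Tree built from: [3, 49, 1, 40, 44, 22]
Tree (level-order array): [3, 1, 49, None, None, 40, None, 22, 44]
Rule: A leaf has 0 children.
Per-node child counts:
  node 3: 2 child(ren)
  node 1: 0 child(ren)
  node 49: 1 child(ren)
  node 40: 2 child(ren)
  node 22: 0 child(ren)
  node 44: 0 child(ren)
Matching nodes: [1, 22, 44]
Count of leaf nodes: 3


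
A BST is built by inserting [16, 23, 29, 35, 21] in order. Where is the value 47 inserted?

Starting tree (level order): [16, None, 23, 21, 29, None, None, None, 35]
Insertion path: 16 -> 23 -> 29 -> 35
Result: insert 47 as right child of 35
Final tree (level order): [16, None, 23, 21, 29, None, None, None, 35, None, 47]


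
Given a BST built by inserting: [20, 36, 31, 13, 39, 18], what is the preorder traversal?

Tree insertion order: [20, 36, 31, 13, 39, 18]
Tree (level-order array): [20, 13, 36, None, 18, 31, 39]
Preorder traversal: [20, 13, 18, 36, 31, 39]


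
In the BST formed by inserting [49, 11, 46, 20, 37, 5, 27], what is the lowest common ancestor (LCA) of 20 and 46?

Tree insertion order: [49, 11, 46, 20, 37, 5, 27]
Tree (level-order array): [49, 11, None, 5, 46, None, None, 20, None, None, 37, 27]
In a BST, the LCA of p=20, q=46 is the first node v on the
root-to-leaf path with p <= v <= q (go left if both < v, right if both > v).
Walk from root:
  at 49: both 20 and 46 < 49, go left
  at 11: both 20 and 46 > 11, go right
  at 46: 20 <= 46 <= 46, this is the LCA
LCA = 46


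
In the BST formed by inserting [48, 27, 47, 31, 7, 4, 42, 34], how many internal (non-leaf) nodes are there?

Tree built from: [48, 27, 47, 31, 7, 4, 42, 34]
Tree (level-order array): [48, 27, None, 7, 47, 4, None, 31, None, None, None, None, 42, 34]
Rule: An internal node has at least one child.
Per-node child counts:
  node 48: 1 child(ren)
  node 27: 2 child(ren)
  node 7: 1 child(ren)
  node 4: 0 child(ren)
  node 47: 1 child(ren)
  node 31: 1 child(ren)
  node 42: 1 child(ren)
  node 34: 0 child(ren)
Matching nodes: [48, 27, 7, 47, 31, 42]
Count of internal (non-leaf) nodes: 6


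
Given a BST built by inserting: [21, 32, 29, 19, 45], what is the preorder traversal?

Tree insertion order: [21, 32, 29, 19, 45]
Tree (level-order array): [21, 19, 32, None, None, 29, 45]
Preorder traversal: [21, 19, 32, 29, 45]


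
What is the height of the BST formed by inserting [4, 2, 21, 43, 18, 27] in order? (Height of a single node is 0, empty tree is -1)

Insertion order: [4, 2, 21, 43, 18, 27]
Tree (level-order array): [4, 2, 21, None, None, 18, 43, None, None, 27]
Compute height bottom-up (empty subtree = -1):
  height(2) = 1 + max(-1, -1) = 0
  height(18) = 1 + max(-1, -1) = 0
  height(27) = 1 + max(-1, -1) = 0
  height(43) = 1 + max(0, -1) = 1
  height(21) = 1 + max(0, 1) = 2
  height(4) = 1 + max(0, 2) = 3
Height = 3


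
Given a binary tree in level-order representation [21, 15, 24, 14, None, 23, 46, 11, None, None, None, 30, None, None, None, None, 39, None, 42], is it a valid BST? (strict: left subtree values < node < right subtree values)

Level-order array: [21, 15, 24, 14, None, 23, 46, 11, None, None, None, 30, None, None, None, None, 39, None, 42]
Validate using subtree bounds (lo, hi): at each node, require lo < value < hi,
then recurse left with hi=value and right with lo=value.
Preorder trace (stopping at first violation):
  at node 21 with bounds (-inf, +inf): OK
  at node 15 with bounds (-inf, 21): OK
  at node 14 with bounds (-inf, 15): OK
  at node 11 with bounds (-inf, 14): OK
  at node 24 with bounds (21, +inf): OK
  at node 23 with bounds (21, 24): OK
  at node 46 with bounds (24, +inf): OK
  at node 30 with bounds (24, 46): OK
  at node 39 with bounds (30, 46): OK
  at node 42 with bounds (39, 46): OK
No violation found at any node.
Result: Valid BST


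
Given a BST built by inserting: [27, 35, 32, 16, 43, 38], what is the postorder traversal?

Tree insertion order: [27, 35, 32, 16, 43, 38]
Tree (level-order array): [27, 16, 35, None, None, 32, 43, None, None, 38]
Postorder traversal: [16, 32, 38, 43, 35, 27]


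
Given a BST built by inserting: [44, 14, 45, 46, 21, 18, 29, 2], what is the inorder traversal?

Tree insertion order: [44, 14, 45, 46, 21, 18, 29, 2]
Tree (level-order array): [44, 14, 45, 2, 21, None, 46, None, None, 18, 29]
Inorder traversal: [2, 14, 18, 21, 29, 44, 45, 46]


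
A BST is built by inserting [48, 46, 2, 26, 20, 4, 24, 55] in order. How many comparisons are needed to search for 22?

Search path for 22: 48 -> 46 -> 2 -> 26 -> 20 -> 24
Found: False
Comparisons: 6


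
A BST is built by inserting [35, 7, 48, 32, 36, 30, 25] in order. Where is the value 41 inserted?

Starting tree (level order): [35, 7, 48, None, 32, 36, None, 30, None, None, None, 25]
Insertion path: 35 -> 48 -> 36
Result: insert 41 as right child of 36
Final tree (level order): [35, 7, 48, None, 32, 36, None, 30, None, None, 41, 25]


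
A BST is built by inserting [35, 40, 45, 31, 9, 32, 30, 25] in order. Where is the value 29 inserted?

Starting tree (level order): [35, 31, 40, 9, 32, None, 45, None, 30, None, None, None, None, 25]
Insertion path: 35 -> 31 -> 9 -> 30 -> 25
Result: insert 29 as right child of 25
Final tree (level order): [35, 31, 40, 9, 32, None, 45, None, 30, None, None, None, None, 25, None, None, 29]


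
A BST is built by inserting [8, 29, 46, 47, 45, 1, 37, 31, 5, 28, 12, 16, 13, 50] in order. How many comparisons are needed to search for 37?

Search path for 37: 8 -> 29 -> 46 -> 45 -> 37
Found: True
Comparisons: 5


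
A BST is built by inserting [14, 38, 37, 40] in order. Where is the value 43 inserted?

Starting tree (level order): [14, None, 38, 37, 40]
Insertion path: 14 -> 38 -> 40
Result: insert 43 as right child of 40
Final tree (level order): [14, None, 38, 37, 40, None, None, None, 43]


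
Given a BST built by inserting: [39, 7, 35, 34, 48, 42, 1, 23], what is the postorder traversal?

Tree insertion order: [39, 7, 35, 34, 48, 42, 1, 23]
Tree (level-order array): [39, 7, 48, 1, 35, 42, None, None, None, 34, None, None, None, 23]
Postorder traversal: [1, 23, 34, 35, 7, 42, 48, 39]


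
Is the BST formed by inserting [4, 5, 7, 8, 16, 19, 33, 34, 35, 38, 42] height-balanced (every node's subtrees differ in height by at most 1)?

Tree (level-order array): [4, None, 5, None, 7, None, 8, None, 16, None, 19, None, 33, None, 34, None, 35, None, 38, None, 42]
Definition: a tree is height-balanced if, at every node, |h(left) - h(right)| <= 1 (empty subtree has height -1).
Bottom-up per-node check:
  node 42: h_left=-1, h_right=-1, diff=0 [OK], height=0
  node 38: h_left=-1, h_right=0, diff=1 [OK], height=1
  node 35: h_left=-1, h_right=1, diff=2 [FAIL (|-1-1|=2 > 1)], height=2
  node 34: h_left=-1, h_right=2, diff=3 [FAIL (|-1-2|=3 > 1)], height=3
  node 33: h_left=-1, h_right=3, diff=4 [FAIL (|-1-3|=4 > 1)], height=4
  node 19: h_left=-1, h_right=4, diff=5 [FAIL (|-1-4|=5 > 1)], height=5
  node 16: h_left=-1, h_right=5, diff=6 [FAIL (|-1-5|=6 > 1)], height=6
  node 8: h_left=-1, h_right=6, diff=7 [FAIL (|-1-6|=7 > 1)], height=7
  node 7: h_left=-1, h_right=7, diff=8 [FAIL (|-1-7|=8 > 1)], height=8
  node 5: h_left=-1, h_right=8, diff=9 [FAIL (|-1-8|=9 > 1)], height=9
  node 4: h_left=-1, h_right=9, diff=10 [FAIL (|-1-9|=10 > 1)], height=10
Node 35 violates the condition: |-1 - 1| = 2 > 1.
Result: Not balanced


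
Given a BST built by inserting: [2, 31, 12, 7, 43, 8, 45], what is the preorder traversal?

Tree insertion order: [2, 31, 12, 7, 43, 8, 45]
Tree (level-order array): [2, None, 31, 12, 43, 7, None, None, 45, None, 8]
Preorder traversal: [2, 31, 12, 7, 8, 43, 45]


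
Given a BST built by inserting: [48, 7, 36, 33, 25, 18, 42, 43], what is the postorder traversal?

Tree insertion order: [48, 7, 36, 33, 25, 18, 42, 43]
Tree (level-order array): [48, 7, None, None, 36, 33, 42, 25, None, None, 43, 18]
Postorder traversal: [18, 25, 33, 43, 42, 36, 7, 48]
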